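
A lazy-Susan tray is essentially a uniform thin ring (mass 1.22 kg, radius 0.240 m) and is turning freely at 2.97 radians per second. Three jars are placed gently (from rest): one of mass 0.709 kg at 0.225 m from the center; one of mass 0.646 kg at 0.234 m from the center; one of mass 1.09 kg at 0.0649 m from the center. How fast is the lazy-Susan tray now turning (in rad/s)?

The added mass arrives with no angular momentum about the center, and any external torque about the center is negligible, so the system's angular momentum is conserved.
I_p = (1.22)(0.240)² = 0.07027 kg·m².
Added inertia Σmr² = (0.709)(0.225)² + (0.646)(0.234)² + (1.09)(0.0649)² = 0.07586 kg·m²; I_f = 0.07027 + 0.07586 = 0.1461 kg·m².
ω_f = I_p ω_i / I_f = (0.07027)(2.97) / 0.1461 = 1.428 rad/s.

ω_f ≈ 1.43 rad/s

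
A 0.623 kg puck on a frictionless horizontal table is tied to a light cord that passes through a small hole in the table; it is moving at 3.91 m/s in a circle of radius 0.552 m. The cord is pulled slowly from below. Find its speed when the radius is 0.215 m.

v₂ ≈ 10.0 m/s

Central (radial) force ⇒ zero torque about the center ⇒ m v r is constant.
v₂ = v₁ r₁ / r₂ = (3.91)(0.552) / (0.215) = 10.04 m/s.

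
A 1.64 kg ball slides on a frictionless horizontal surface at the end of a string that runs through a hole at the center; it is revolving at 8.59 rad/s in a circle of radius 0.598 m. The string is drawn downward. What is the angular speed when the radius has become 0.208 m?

The constraining force is radial, so m r² ω about the center is conserved.
ω₂ = ω₁ (r₁/r₂)² = (8.59)(0.598/0.208)² = 71.00 rad/s.

ω₂ ≈ 71.0 rad/s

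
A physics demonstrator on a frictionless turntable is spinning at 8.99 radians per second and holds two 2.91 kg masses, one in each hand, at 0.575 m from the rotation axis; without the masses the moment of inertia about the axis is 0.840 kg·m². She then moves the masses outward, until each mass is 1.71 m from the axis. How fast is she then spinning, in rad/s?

ω₂ ≈ 1.39 rad/s

No external torque acts about the spin axis, so angular momentum is conserved.
I₁ = 0.840 + 2(2.91)(0.575)² = 2.764 kg·m²; I₂ = 0.840 + 2(2.91)(1.71)² = 17.86 kg·m².
ω₂ = I₁ω₁ / I₂ = (2.764)(8.99 rad/s) / (17.86) = 1.392 rad/s.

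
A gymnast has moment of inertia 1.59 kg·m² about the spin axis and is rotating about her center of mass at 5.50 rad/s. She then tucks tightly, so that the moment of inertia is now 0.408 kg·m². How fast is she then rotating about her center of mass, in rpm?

Angular momentum about the spin axis is conserved since the torque about it is zero.
ω₂ = I₁ω₁ / I₂ = (1.590)(5.50 rad/s) / (0.4080) = 21.43 rad/s = 204.7 rpm.

ω₂ ≈ 205 rpm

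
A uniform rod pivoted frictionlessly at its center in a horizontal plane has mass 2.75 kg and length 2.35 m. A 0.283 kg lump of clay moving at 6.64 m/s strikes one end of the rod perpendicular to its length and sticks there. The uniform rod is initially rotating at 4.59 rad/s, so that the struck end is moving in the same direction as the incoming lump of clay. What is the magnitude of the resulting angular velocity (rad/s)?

|ω_f| ≈ 4.84 rad/s

The axle reaction passes through the pivot and exerts no torque about it; angular momentum about the pivot is conserved through the impact.
I_p = (1/12)(2.75)(2.35)² = 1.266 kg·m². Taking the sense of the lump of clay's angular momentum as positive, L_{lump} = m v R = (0.283)(6.64)(2.35/2) = 2.208 kg·m²/s.
L_i = +I_p ω_p + m v R = +(1.266)(4.59) + 2.208 = 8.017 kg·m²/s.
After sticking, I_f = I_p + m R² = 1.266 + (0.283)(2.35/2)² = 1.656 kg·m².
ω_f = L_i / I_f = 8.017 / 1.656 = 4.840 rad/s.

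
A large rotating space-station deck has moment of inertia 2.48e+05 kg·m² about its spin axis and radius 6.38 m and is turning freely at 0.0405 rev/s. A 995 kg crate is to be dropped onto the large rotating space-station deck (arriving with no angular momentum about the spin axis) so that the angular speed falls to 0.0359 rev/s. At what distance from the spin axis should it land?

The added mass arrives with no angular momentum about the spin axis, and any external torque about the spin axis is negligible, so the system's angular momentum is conserved.
I_p ω_i = (I_p + m r²) ω_f ⇒ m r² = I_p(ω_i/ω_f − 1) = 2.480e+05(0.0405/0.0359 − 1) = 31780 kg·m².
r = √(31780/995) = 5.651 m.

r ≈ 5.65 m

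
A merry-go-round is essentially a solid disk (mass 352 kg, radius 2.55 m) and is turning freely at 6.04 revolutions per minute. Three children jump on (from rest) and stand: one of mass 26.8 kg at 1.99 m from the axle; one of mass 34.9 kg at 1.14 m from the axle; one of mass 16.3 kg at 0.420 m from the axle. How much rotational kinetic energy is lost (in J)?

energy lost ≈ 27.2 J

No external torque acts about the axle; L_before = L_after.
I_p = ½(352)(2.55)² = 1144 kg·m².
Added inertia Σmr² = (26.8)(1.99)² + (34.9)(1.14)² + (16.3)(0.420)² = 154.4 kg·m²; I_f = 1144 + 154.4 = 1299 kg·m².
ω_f = I_p ω_i / I_f = (1144)(6.04) / 1299 = 5.322 rpm.
KE_i = ½(1144)(0.6325 rad/s)² = 228.9 J; KE_f = ½(1299)(0.5573)² = 201.7 J.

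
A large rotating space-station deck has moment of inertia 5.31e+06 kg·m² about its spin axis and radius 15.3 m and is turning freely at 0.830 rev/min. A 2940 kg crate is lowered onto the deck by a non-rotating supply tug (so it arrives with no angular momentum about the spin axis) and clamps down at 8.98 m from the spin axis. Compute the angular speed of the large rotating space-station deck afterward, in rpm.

No external torque acts about the spin axis; L_before = L_after.
Added inertia Σmr² = (2940)(8.98)² = 2.371e+05 kg·m²; I_f = 5.310e+06 + 2.371e+05 = 5.547e+06 kg·m².
ω_f = I_p ω_i / I_f = (5.310e+06)(0.830) / 5.547e+06 = 0.7945 rpm.

ω_f ≈ 0.795 rpm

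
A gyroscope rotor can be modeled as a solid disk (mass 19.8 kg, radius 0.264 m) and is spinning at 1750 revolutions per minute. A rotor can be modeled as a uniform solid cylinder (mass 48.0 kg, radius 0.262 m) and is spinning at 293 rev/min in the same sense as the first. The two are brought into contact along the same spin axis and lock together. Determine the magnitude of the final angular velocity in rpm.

|ω_f| ≈ 723 rpm

No external torque acts about the common axis, so total angular momentum is conserved.
Moments of inertia: I_A = ½(19.8)(0.264)² = 0.6900 kg·m²; I_B = ½(48.0)(0.262)² = 1.647 kg·m².
Taking A's sense as positive: L = (0.6900)(1750) + (1.647)(293) = 1690 kg·m²·rpm.
Combined I = 0.6900 + 1.647 = 2.337 kg·m².
ω_f = L / I = 1690 / 2.337 = 723.1 rpm.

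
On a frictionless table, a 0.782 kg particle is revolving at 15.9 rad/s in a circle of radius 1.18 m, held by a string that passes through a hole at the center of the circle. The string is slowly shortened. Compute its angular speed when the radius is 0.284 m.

ω₂ ≈ 274 rad/s

The constraining force is radial, so m r² ω about the center is conserved.
ω₂ = ω₁ (r₁/r₂)² = (15.9)(1.18/0.284)² = 274.5 rad/s.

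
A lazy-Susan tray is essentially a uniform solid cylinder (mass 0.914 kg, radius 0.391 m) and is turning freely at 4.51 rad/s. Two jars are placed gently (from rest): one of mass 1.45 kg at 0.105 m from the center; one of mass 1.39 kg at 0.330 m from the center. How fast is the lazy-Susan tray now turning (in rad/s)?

ω_f ≈ 1.33 rad/s

The added mass arrives with no angular momentum about the center, and any external torque about the center is negligible, so the system's angular momentum is conserved.
I_p = ½(0.914)(0.391)² = 0.06987 kg·m².
Added inertia Σmr² = (1.45)(0.105)² + (1.39)(0.330)² = 0.1674 kg·m²; I_f = 0.06987 + 0.1674 = 0.2372 kg·m².
ω_f = I_p ω_i / I_f = (0.06987)(4.51) / 0.2372 = 1.328 rad/s.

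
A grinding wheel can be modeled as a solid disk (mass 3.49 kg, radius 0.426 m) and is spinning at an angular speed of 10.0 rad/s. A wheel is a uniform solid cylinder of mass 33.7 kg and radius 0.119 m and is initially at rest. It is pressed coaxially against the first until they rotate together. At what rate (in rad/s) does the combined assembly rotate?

No external torque acts about the common axis, so total angular momentum is conserved.
Moments of inertia: I_A = ½(3.49)(0.426)² = 0.3167 kg·m²; I_B = ½(33.7)(0.119)² = 0.2386 kg·m².
Taking A's sense as positive: L = (0.3167)(10.0) = 3.167 kg·m²·rad/s.
Combined I = 0.3167 + 0.2386 = 0.5553 kg·m².
ω_f = L / I = 3.167 / 0.5553 = 5.703 rad/s.

|ω_f| ≈ 5.70 rad/s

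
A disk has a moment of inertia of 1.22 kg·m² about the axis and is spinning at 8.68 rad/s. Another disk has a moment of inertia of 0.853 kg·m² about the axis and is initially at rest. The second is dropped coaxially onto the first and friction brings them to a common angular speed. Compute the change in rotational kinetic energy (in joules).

The coupling torques are internal; angular momentum about the shared axis is conserved.
Taking A's sense as positive: L = (1.220)(8.68) = 10.59 kg·m²·rad/s.
Combined I = 1.220 + 0.8530 = 2.073 kg·m².
ω_f = L / I = 10.59 / 2.073 = 5.108 rad/s.
KE_i = ½ΣIω² = 45.96 J; KE_f = ½(2.073)(5.108)² = 27.05 J.

ΔKE ≈ -18.9 J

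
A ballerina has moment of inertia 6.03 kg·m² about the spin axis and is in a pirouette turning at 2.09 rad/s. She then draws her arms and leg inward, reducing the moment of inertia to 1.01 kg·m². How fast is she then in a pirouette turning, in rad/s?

ω₂ ≈ 12.5 rad/s

No external torque acts about the spin axis, so angular momentum is conserved.
ω₂ = I₁ω₁ / I₂ = (6.030)(2.09 rad/s) / (1.010) = 12.48 rad/s.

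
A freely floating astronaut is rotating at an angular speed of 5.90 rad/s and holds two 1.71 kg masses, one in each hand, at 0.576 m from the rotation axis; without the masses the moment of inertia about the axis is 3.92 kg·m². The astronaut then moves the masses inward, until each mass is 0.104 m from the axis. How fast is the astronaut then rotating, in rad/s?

ω₂ ≈ 7.54 rad/s

Angular momentum about the spin axis is conserved since the torque about it is zero.
I₁ = 3.92 + 2(1.71)(0.576)² = 5.055 kg·m²; I₂ = 3.92 + 2(1.71)(0.104)² = 3.957 kg·m².
ω₂ = I₁ω₁ / I₂ = (5.055)(5.90 rad/s) / (3.957) = 7.537 rad/s.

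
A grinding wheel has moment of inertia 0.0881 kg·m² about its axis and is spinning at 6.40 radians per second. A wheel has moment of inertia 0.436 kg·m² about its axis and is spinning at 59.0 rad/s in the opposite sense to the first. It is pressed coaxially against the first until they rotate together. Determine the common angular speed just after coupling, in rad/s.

No external torque acts about the common axis, so total angular momentum is conserved.
Taking A's sense as positive: L = (0.08810)(6.40) − (0.4360)(59.0) = -25.16 kg·m²·rad/s.
Combined I = 0.08810 + 0.4360 = 0.5241 kg·m².
ω_f = L / I = -25.16 / 0.5241 = -48.01 rad/s.

|ω_f| ≈ 48.0 rad/s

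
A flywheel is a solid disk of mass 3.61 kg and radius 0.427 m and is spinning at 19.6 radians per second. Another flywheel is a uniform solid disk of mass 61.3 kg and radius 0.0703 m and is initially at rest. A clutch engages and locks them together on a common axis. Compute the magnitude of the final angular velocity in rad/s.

|ω_f| ≈ 13.4 rad/s

No external torque acts about the common axis, so total angular momentum is conserved.
Moments of inertia: I_A = ½(3.61)(0.427)² = 0.3291 kg·m²; I_B = ½(61.3)(0.0703)² = 0.1515 kg·m².
Taking A's sense as positive: L = (0.3291)(19.6) = 6.450 kg·m²·rad/s.
Combined I = 0.3291 + 0.1515 = 0.4806 kg·m².
ω_f = L / I = 6.450 / 0.4806 = 13.42 rad/s.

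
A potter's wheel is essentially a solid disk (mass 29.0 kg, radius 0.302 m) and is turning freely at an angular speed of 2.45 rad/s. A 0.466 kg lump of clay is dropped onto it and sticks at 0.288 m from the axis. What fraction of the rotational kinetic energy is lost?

fraction ≈ 0.0284

The added mass arrives with no angular momentum about the axis, and any external torque about the axis is negligible, so the system's angular momentum is conserved.
I_p = ½(29.0)(0.302)² = 1.322 kg·m².
Added inertia Σmr² = (0.466)(0.288)² = 0.03865 kg·m²; I_f = 1.322 + 0.03865 = 1.361 kg·m².
ω_f = I_p ω_i / I_f = (1.322)(2.45) / 1.361 = 2.380 rad/s.
KE_i = ½(1.322)(2.450 rad/s)² = 3.969 J; KE_f = ½(1.361)(2.380)² = 3.856 J.
Fraction lost = 0.02840.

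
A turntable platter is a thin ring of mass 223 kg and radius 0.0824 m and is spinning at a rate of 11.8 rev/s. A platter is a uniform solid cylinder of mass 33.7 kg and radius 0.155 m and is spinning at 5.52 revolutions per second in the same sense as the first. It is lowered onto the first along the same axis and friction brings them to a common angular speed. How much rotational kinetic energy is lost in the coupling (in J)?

ΔKE lost ≈ 249 J

The coupling torques are internal; angular momentum about the shared axis is conserved.
Moments of inertia: I_A = (223)(0.0824)² = 1.514 kg·m²; I_B = ½(33.7)(0.155)² = 0.4048 kg·m².
Taking A's sense as positive: L = (1.514)(11.8) + (0.4048)(5.52) = 20.10 kg·m²·rev/s.
Combined I = 1.514 + 0.4048 = 1.919 kg·m².
ω_f = L / I = 20.10 / 1.919 = 10.48 rev/s.
KE_i = ½ΣIω² = 4405 J; KE_f = ½(1.919)(65.82)² = 4156 J.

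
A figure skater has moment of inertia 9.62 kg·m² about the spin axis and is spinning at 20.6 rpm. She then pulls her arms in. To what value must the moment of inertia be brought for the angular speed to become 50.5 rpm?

I₂ ≈ 3.92 kg·m²

No external torque acts about the spin axis, so angular momentum is conserved.
I₂ = I₁ω₁ / ω₂ = (9.62)(20.6) / (50.5) = 3.924 kg·m².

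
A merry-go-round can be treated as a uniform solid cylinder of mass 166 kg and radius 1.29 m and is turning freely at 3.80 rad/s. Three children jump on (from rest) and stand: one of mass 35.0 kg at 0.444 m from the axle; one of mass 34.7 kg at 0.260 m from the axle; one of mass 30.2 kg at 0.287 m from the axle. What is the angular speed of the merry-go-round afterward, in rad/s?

ω_f ≈ 3.50 rad/s

The added mass arrives with no angular momentum about the axle, and any external torque about the axle is negligible, so the system's angular momentum is conserved.
I_p = ½(166)(1.29)² = 138.1 kg·m².
Added inertia Σmr² = (35.0)(0.444)² + (34.7)(0.260)² + (30.2)(0.287)² = 11.73 kg·m²; I_f = 138.1 + 11.73 = 149.9 kg·m².
ω_f = I_p ω_i / I_f = (138.1)(3.80) / 149.9 = 3.502 rad/s.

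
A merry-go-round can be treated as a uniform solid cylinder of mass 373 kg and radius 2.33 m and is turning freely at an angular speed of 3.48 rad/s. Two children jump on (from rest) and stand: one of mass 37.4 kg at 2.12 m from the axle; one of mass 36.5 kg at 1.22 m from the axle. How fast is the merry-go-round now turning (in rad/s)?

The added mass arrives with no angular momentum about the axle, and any external torque about the axle is negligible, so the system's angular momentum is conserved.
I_p = ½(373)(2.33)² = 1012 kg·m².
Added inertia Σmr² = (37.4)(2.12)² + (36.5)(1.22)² = 222.4 kg·m²; I_f = 1012 + 222.4 = 1235 kg·m².
ω_f = I_p ω_i / I_f = (1012)(3.48) / 1235 = 2.853 rad/s.

ω_f ≈ 2.85 rad/s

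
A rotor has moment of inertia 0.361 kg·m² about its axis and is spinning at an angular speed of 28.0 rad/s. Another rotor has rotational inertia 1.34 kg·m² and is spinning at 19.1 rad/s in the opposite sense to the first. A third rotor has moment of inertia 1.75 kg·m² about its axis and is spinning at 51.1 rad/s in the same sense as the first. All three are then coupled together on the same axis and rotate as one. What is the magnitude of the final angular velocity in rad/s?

The coupling torques are internal; angular momentum about the shared axis is conserved.
Taking A's sense as positive: L = (0.3610)(28.0) − (1.340)(19.1) + (1.750)(51.1) = 73.94 kg·m²·rad/s.
Combined I = 0.3610 + 1.340 + 1.750 = 3.451 kg·m².
ω_f = L / I = 73.94 / 3.451 = 21.43 rad/s.

|ω_f| ≈ 21.4 rad/s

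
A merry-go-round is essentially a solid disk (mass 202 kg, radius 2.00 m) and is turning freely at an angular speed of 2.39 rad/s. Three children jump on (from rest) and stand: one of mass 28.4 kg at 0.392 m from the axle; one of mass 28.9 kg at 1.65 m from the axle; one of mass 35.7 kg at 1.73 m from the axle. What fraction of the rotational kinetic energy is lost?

The added mass arrives with no angular momentum about the axle, and any external torque about the axle is negligible, so the system's angular momentum is conserved.
I_p = ½(202)(2.00)² = 404.0 kg·m².
Added inertia Σmr² = (28.4)(0.392)² + (28.9)(1.65)² + (35.7)(1.73)² = 189.9 kg·m²; I_f = 404.0 + 189.9 = 593.9 kg·m².
ω_f = I_p ω_i / I_f = (404.0)(2.39) / 593.9 = 1.626 rad/s.
KE_i = ½(404.0)(2.390 rad/s)² = 1154 J; KE_f = ½(593.9)(1.626)² = 784.9 J.
Fraction lost = 0.3197.

fraction ≈ 0.320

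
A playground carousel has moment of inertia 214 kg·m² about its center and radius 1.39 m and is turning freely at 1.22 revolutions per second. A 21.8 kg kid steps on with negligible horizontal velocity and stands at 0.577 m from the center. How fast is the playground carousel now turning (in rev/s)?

The added mass arrives with no angular momentum about the center, and any external torque about the center is negligible, so the system's angular momentum is conserved.
Added inertia Σmr² = (21.8)(0.577)² = 7.258 kg·m²; I_f = 214.0 + 7.258 = 221.3 kg·m².
ω_f = I_p ω_i / I_f = (214.0)(1.22) / 221.3 = 1.180 rev/s.

ω_f ≈ 1.18 rev/s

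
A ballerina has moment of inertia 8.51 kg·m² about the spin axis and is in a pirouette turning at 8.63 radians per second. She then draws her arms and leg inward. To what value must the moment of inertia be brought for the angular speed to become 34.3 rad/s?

I₂ ≈ 2.14 kg·m²

Angular momentum about the spin axis is conserved since the torque about it is zero.
I₂ = I₁ω₁ / ω₂ = (8.51)(8.63) / (34.3) = 2.141 kg·m².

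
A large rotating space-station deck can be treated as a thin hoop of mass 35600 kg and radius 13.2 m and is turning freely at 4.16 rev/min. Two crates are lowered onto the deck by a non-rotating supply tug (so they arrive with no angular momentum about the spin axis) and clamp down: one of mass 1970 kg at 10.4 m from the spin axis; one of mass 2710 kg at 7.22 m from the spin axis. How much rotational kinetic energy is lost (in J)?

No external torque acts about the spin axis; L_before = L_after.
I_p = (35600)(13.2)² = 6.203e+06 kg·m².
Added inertia Σmr² = (1970)(10.4)² + (2710)(7.22)² = 3.543e+05 kg·m²; I_f = 6.203e+06 + 3.543e+05 = 6.557e+06 kg·m².
ω_f = I_p ω_i / I_f = (6.203e+06)(4.16) / 6.557e+06 = 3.935 rpm.
KE_i = ½(6.203e+06)(0.4356 rad/s)² = 5.886e+05 J; KE_f = ½(6.557e+06)(0.4121)² = 5.568e+05 J.

energy lost ≈ 31800 J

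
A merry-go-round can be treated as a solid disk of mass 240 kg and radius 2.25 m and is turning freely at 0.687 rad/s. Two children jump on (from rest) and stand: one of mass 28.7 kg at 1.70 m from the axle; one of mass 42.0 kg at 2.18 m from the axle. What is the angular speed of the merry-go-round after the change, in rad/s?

ω_f ≈ 0.469 rad/s

The added mass arrives with no angular momentum about the axle, and any external torque about the axle is negligible, so the system's angular momentum is conserved.
I_p = ½(240)(2.25)² = 607.5 kg·m².
Added inertia Σmr² = (28.7)(1.70)² + (42.0)(2.18)² = 282.5 kg·m²; I_f = 607.5 + 282.5 = 890.0 kg·m².
ω_f = I_p ω_i / I_f = (607.5)(0.687) / 890.0 = 0.4689 rad/s.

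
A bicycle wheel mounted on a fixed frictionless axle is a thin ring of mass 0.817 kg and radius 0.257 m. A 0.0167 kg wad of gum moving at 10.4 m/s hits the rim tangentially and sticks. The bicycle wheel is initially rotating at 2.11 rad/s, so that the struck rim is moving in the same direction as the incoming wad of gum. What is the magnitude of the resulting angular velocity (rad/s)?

|ω_f| ≈ 2.88 rad/s

The axle reaction passes through the axle and exerts no torque about it; angular momentum about the axle is conserved through the impact.
I_p = (0.817)(0.257)² = 0.05396 kg·m². Taking the sense of the wad of gum's angular momentum as positive, L_{wad} = m v R = (0.0167)(10.4)(0.257) = 0.04464 kg·m²/s.
L_i = +I_p ω_p + m v R = +(0.05396)(2.11) + 0.04464 = 0.1585 kg·m²/s.
After sticking, I_f = I_p + m R² = 0.05396 + (0.0167)(0.257)² = 0.05507 kg·m².
ω_f = L_i / I_f = 0.1585 / 0.05507 = 2.878 rad/s.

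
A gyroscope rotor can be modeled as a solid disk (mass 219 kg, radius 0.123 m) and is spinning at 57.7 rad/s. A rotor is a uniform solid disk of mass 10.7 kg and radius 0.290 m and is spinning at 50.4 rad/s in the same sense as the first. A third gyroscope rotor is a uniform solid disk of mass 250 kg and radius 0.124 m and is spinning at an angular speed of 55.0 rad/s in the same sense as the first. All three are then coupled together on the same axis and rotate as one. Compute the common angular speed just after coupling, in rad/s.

The coupling torques are internal; angular momentum about the shared axis is conserved.
Moments of inertia: I_A = ½(219)(0.123)² = 1.657 kg·m²; I_B = ½(10.7)(0.290)² = 0.4499 kg·m²; I_C = ½(250)(0.124)² = 1.922 kg·m².
Taking A's sense as positive: L = (1.657)(57.7) + (0.4499)(50.4) + (1.922)(55.0) = 224.0 kg·m²·rad/s.
Combined I = 1.657 + 0.4499 + 1.922 = 4.029 kg·m².
ω_f = L / I = 224.0 / 4.029 = 55.60 rad/s.

|ω_f| ≈ 55.6 rad/s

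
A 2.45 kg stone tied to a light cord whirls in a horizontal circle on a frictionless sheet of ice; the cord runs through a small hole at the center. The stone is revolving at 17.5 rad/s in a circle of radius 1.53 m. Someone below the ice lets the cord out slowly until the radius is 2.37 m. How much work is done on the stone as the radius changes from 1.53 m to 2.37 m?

W ≈ -512 J

No torque about the axis ⇒ m r₁² ω₁ = m r₂² ω₂.
ω₂ = ω₁ (r₁/r₂)² = (17.5)(1.53/2.37)² = 7.293 rad/s.
W = ΔKE = ½m(v₂² − v₁²) = -512.2 J.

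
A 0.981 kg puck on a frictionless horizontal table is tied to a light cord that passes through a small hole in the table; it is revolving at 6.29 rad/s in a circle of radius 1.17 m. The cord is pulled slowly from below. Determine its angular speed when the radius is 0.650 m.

ω₂ ≈ 20.4 rad/s

The constraining force is radial, so m r² ω about the center is conserved.
ω₂ = ω₁ (r₁/r₂)² = (6.29)(1.17/0.650)² = 20.38 rad/s.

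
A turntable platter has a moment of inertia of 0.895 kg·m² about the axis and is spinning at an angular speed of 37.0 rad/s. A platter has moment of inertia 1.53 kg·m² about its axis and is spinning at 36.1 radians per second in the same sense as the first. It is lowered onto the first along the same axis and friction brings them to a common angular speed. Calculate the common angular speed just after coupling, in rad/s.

The coupling torques are internal; angular momentum about the shared axis is conserved.
Taking A's sense as positive: L = (0.8950)(37.0) + (1.530)(36.1) = 88.35 kg·m²·rad/s.
Combined I = 0.8950 + 1.530 = 2.425 kg·m².
ω_f = L / I = 88.35 / 2.425 = 36.43 rad/s.

|ω_f| ≈ 36.4 rad/s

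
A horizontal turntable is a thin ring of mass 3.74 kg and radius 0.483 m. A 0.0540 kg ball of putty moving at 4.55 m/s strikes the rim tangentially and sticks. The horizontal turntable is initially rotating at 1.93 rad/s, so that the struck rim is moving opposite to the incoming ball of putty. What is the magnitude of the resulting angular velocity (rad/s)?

|ω_f| ≈ 1.77 rad/s

The axle reaction passes through the axle and exerts no torque about it; angular momentum about the axle is conserved through the impact.
I_p = (3.74)(0.483)² = 0.8725 kg·m². Taking the sense of the ball of putty's angular momentum as positive, L_{ball} = m v R = (0.0540)(4.55)(0.483) = 0.1187 kg·m²/s.
L_i = −I_p ω_p + m v R = −(0.8725)(1.93) + 0.1187 = -1.565 kg·m²/s.
After sticking, I_f = I_p + m R² = 0.8725 + (0.0540)(0.483)² = 0.8851 kg·m².
ω_f = L_i / I_f = -1.565 / 0.8851 = -1.768 rad/s.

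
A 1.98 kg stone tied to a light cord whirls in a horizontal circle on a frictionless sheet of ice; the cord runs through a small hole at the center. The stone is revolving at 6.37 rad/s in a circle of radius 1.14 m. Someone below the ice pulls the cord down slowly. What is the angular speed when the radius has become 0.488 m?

No torque about the axis ⇒ m r₁² ω₁ = m r₂² ω₂.
ω₂ = ω₁ (r₁/r₂)² = (6.37)(1.14/0.488)² = 34.76 rad/s.

ω₂ ≈ 34.8 rad/s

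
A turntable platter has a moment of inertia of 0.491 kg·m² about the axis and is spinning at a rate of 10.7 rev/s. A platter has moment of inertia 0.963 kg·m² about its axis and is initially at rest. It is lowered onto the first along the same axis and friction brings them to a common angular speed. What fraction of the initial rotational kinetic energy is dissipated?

fraction ≈ 0.662

The coupling torques are internal; angular momentum about the shared axis is conserved.
Taking A's sense as positive: L = (0.4910)(10.7) = 5.254 kg·m²·rev/s.
Combined I = 0.4910 + 0.9630 = 1.454 kg·m².
ω_f = L / I = 5.254 / 1.454 = 3.613 rev/s.
KE_i = ½ΣIω² = 1110 J; KE_f = ½(1.454)(22.70)² = 374.7 J.
Fraction dissipated = (KE_i − KE_f)/KE_i = 0.6623.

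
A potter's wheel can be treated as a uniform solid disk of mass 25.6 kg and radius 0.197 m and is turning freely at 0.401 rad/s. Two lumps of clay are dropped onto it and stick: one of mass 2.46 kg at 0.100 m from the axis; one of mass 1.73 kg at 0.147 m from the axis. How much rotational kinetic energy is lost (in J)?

The added mass arrives with no angular momentum about the axis, and any external torque about the axis is negligible, so the system's angular momentum is conserved.
I_p = ½(25.6)(0.197)² = 0.4968 kg·m².
Added inertia Σmr² = (2.46)(0.100)² + (1.73)(0.147)² = 0.06198 kg·m²; I_f = 0.4968 + 0.06198 = 0.5587 kg·m².
ω_f = I_p ω_i / I_f = (0.4968)(0.401) / 0.5587 = 0.3565 rad/s.
KE_i = ½(0.4968)(0.4010 rad/s)² = 0.03994 J; KE_f = ½(0.5587)(0.3565)² = 0.03551 J.

energy lost ≈ 0.00443 J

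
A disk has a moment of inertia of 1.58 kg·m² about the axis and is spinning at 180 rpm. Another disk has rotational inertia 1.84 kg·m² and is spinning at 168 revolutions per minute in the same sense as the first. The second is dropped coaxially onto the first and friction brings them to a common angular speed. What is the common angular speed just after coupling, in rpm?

The coupling torques are internal; angular momentum about the shared axis is conserved.
Taking A's sense as positive: L = (1.580)(180) + (1.840)(168) = 593.5 kg·m²·rpm.
Combined I = 1.580 + 1.840 = 3.420 kg·m².
ω_f = L / I = 593.5 / 3.420 = 173.5 rpm.

|ω_f| ≈ 174 rpm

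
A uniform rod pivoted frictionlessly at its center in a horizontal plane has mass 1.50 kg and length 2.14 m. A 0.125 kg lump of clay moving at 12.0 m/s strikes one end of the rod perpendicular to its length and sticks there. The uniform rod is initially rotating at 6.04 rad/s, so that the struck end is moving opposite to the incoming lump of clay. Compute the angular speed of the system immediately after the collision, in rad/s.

|ω_f| ≈ 2.59 rad/s

The axle reaction passes through the pivot and exerts no torque about it; angular momentum about the pivot is conserved through the impact.
I_p = (1/12)(1.50)(2.14)² = 0.5725 kg·m². Taking the sense of the lump of clay's angular momentum as positive, L_{lump} = m v R = (0.125)(12.0)(2.14/2) = 1.605 kg·m²/s.
L_i = −I_p ω_p + m v R = −(0.5725)(6.04) + 1.605 = -1.853 kg·m²/s.
After sticking, I_f = I_p + m R² = 0.5725 + (0.125)(2.14/2)² = 0.7156 kg·m².
ω_f = L_i / I_f = -1.853 / 0.7156 = -2.589 rad/s.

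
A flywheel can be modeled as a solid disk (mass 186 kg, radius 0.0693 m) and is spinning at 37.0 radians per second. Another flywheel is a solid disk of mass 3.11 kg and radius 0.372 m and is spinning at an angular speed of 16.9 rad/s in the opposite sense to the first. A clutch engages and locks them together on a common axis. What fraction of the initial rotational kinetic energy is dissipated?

The coupling torques are internal; angular momentum about the shared axis is conserved.
Moments of inertia: I_A = ½(186)(0.0693)² = 0.4466 kg·m²; I_B = ½(3.11)(0.372)² = 0.2152 kg·m².
Taking A's sense as positive: L = (0.4466)(37.0) − (0.2152)(16.9) = 12.89 kg·m²·rad/s.
Combined I = 0.4466 + 0.2152 = 0.6618 kg·m².
ω_f = L / I = 12.89 / 0.6618 = 19.47 rad/s.
KE_i = ½ΣIω² = 336.4 J; KE_f = ½(0.6618)(19.47)² = 125.5 J.
Fraction dissipated = (KE_i − KE_f)/KE_i = 0.6270.

fraction ≈ 0.627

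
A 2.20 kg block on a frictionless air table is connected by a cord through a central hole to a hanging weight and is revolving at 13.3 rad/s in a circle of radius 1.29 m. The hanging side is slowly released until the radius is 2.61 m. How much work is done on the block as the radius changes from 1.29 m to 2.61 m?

No torque about the axis ⇒ m r₁² ω₁ = m r₂² ω₂.
ω₂ = ω₁ (r₁/r₂)² = (13.3)(1.29/2.61)² = 3.249 rad/s.
W = ΔKE = ½m(v₂² − v₁²) = -244.7 J.

W ≈ -245 J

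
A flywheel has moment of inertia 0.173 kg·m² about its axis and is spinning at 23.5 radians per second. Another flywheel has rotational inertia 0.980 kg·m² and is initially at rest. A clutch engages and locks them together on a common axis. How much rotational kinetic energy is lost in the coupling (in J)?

ΔKE lost ≈ 40.6 J

No external torque acts about the common axis, so total angular momentum is conserved.
Taking A's sense as positive: L = (0.1730)(23.5) = 4.066 kg·m²·rad/s.
Combined I = 0.1730 + 0.9800 = 1.153 kg·m².
ω_f = L / I = 4.066 / 1.153 = 3.526 rad/s.
KE_i = ½ΣIω² = 47.77 J; KE_f = ½(1.153)(3.526)² = 7.168 J.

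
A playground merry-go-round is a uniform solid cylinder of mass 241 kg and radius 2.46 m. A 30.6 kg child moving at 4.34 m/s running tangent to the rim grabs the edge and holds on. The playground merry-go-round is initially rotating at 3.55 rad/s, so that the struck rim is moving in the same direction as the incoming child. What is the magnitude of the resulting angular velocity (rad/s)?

|ω_f| ≈ 3.19 rad/s

The axle reaction passes through the axle and exerts no torque about it; angular momentum about the axle is conserved through the impact.
I_p = ½(241)(2.46)² = 729.2 kg·m². Taking the sense of the child's angular momentum as positive, L_{child} = m v R = (30.6)(4.34)(2.46) = 326.7 kg·m²/s.
L_i = +I_p ω_p + m v R = +(729.2)(3.55) + 326.7 = 2915 kg·m²/s.
After sticking, I_f = I_p + m R² = 729.2 + (30.6)(2.46)² = 914.4 kg·m².
ω_f = L_i / I_f = 2915 / 914.4 = 3.188 rad/s.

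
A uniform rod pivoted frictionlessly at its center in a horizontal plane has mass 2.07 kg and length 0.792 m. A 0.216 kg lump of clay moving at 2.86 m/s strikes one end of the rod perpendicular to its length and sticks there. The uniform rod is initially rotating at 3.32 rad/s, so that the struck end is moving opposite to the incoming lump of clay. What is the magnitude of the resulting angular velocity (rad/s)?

|ω_f| ≈ 0.807 rad/s

The axle reaction passes through the pivot and exerts no torque about it; angular momentum about the pivot is conserved through the impact.
I_p = (1/12)(2.07)(0.792)² = 0.1082 kg·m². Taking the sense of the lump of clay's angular momentum as positive, L_{lump} = m v R = (0.216)(2.86)(0.792/2) = 0.2446 kg·m²/s.
L_i = −I_p ω_p + m v R = −(0.1082)(3.32) + 0.2446 = -0.1146 kg·m²/s.
After sticking, I_f = I_p + m R² = 0.1082 + (0.216)(0.792/2)² = 0.1421 kg·m².
ω_f = L_i / I_f = -0.1146 / 0.1421 = -0.8066 rad/s.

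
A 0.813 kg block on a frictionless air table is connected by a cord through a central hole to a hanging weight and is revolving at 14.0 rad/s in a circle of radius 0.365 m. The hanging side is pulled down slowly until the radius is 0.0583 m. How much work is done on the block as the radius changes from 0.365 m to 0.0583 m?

The constraining force is radial, so m r² ω about the center is conserved.
ω₂ = ω₁ (r₁/r₂)² = (14.0)(0.365/0.0583)² = 548.8 rad/s.
W = ΔKE = ½m(v₂² − v₁²) = 405.4 J.

W ≈ 405 J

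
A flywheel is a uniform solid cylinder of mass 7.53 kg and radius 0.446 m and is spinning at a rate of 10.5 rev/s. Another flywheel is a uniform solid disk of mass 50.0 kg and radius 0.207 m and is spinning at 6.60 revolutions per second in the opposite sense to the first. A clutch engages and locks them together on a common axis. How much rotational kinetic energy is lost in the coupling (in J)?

The coupling torques are internal; angular momentum about the shared axis is conserved.
Moments of inertia: I_A = ½(7.53)(0.446)² = 0.7489 kg·m²; I_B = ½(50.0)(0.207)² = 1.071 kg·m².
Taking A's sense as positive: L = (0.7489)(10.5) − (1.071)(6.60) = 0.7936 kg·m²·rev/s.
Combined I = 0.7489 + 1.071 = 1.820 kg·m².
ω_f = L / I = 0.7936 / 1.820 = 0.4360 rev/s.
KE_i = ½ΣIω² = 2551 J; KE_f = ½(1.820)(2.739)² = 6.829 J.

ΔKE lost ≈ 2540 J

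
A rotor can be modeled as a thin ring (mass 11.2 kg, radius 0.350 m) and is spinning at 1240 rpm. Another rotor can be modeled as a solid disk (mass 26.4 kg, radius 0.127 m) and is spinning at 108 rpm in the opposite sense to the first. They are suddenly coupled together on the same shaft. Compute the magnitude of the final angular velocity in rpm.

|ω_f| ≈ 1060 rpm

The coupling torques are internal; angular momentum about the shared axis is conserved.
Moments of inertia: I_A = (11.2)(0.350)² = 1.372 kg·m²; I_B = ½(26.4)(0.127)² = 0.2129 kg·m².
Taking A's sense as positive: L = (1.372)(1240) − (0.2129)(108) = 1678 kg·m²·rpm.
Combined I = 1.372 + 0.2129 = 1.585 kg·m².
ω_f = L / I = 1678 / 1.585 = 1059 rpm.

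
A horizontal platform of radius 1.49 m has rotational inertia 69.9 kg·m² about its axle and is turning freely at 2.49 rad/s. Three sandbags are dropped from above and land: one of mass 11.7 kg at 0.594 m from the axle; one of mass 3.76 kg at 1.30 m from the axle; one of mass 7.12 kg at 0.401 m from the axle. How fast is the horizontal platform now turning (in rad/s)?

ω_f ≈ 2.13 rad/s

The added mass arrives with no angular momentum about the axle, and any external torque about the axle is negligible, so the system's angular momentum is conserved.
Added inertia Σmr² = (11.7)(0.594)² + (3.76)(1.30)² + (7.12)(0.401)² = 11.63 kg·m²; I_f = 69.90 + 11.63 = 81.53 kg·m².
ω_f = I_p ω_i / I_f = (69.90)(2.49) / 81.53 = 2.135 rad/s.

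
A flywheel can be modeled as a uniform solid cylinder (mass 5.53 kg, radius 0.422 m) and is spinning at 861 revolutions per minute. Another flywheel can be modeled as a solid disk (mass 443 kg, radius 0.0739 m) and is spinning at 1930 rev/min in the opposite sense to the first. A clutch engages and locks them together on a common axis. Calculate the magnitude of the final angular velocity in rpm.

|ω_f| ≈ 1120 rpm

The coupling torques are internal; angular momentum about the shared axis is conserved.
Moments of inertia: I_A = ½(5.53)(0.422)² = 0.4924 kg·m²; I_B = ½(443)(0.0739)² = 1.210 kg·m².
Taking A's sense as positive: L = (0.4924)(861) − (1.210)(1930) = -1911 kg·m²·rpm.
Combined I = 0.4924 + 1.210 = 1.702 kg·m².
ω_f = L / I = -1911 / 1.702 = -1123 rpm.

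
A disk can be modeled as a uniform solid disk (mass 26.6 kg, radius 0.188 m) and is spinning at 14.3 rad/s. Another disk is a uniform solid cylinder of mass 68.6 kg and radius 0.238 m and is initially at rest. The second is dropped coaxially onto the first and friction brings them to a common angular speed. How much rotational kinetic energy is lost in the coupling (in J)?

The coupling torques are internal; angular momentum about the shared axis is conserved.
Moments of inertia: I_A = ½(26.6)(0.188)² = 0.4701 kg·m²; I_B = ½(68.6)(0.238)² = 1.943 kg·m².
Taking A's sense as positive: L = (0.4701)(14.3) = 6.722 kg·m²·rad/s.
Combined I = 0.4701 + 1.943 = 2.413 kg·m².
ω_f = L / I = 6.722 / 2.413 = 2.786 rad/s.
KE_i = ½ΣIω² = 48.06 J; KE_f = ½(2.413)(2.786)² = 9.363 J.

ΔKE lost ≈ 38.7 J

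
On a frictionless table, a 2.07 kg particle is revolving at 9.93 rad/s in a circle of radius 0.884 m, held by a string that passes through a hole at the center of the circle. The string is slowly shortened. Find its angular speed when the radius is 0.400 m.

No torque about the axis ⇒ m r₁² ω₁ = m r₂² ω₂.
ω₂ = ω₁ (r₁/r₂)² = (9.93)(0.884/0.400)² = 48.50 rad/s.

ω₂ ≈ 48.5 rad/s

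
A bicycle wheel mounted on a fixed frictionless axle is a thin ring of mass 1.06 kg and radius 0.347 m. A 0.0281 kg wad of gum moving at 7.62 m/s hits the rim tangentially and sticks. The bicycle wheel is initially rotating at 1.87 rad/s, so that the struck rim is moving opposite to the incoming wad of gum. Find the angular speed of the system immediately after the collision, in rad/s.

The axle reaction passes through the axle and exerts no torque about it; angular momentum about the axle is conserved through the impact.
I_p = (1.06)(0.347)² = 0.1276 kg·m². Taking the sense of the wad of gum's angular momentum as positive, L_{wad} = m v R = (0.0281)(7.62)(0.347) = 0.07430 kg·m²/s.
L_i = −I_p ω_p + m v R = −(0.1276)(1.87) + 0.07430 = -0.1644 kg·m²/s.
After sticking, I_f = I_p + m R² = 0.1276 + (0.0281)(0.347)² = 0.1310 kg·m².
ω_f = L_i / I_f = -0.1644 / 0.1310 = -1.255 rad/s.

|ω_f| ≈ 1.25 rad/s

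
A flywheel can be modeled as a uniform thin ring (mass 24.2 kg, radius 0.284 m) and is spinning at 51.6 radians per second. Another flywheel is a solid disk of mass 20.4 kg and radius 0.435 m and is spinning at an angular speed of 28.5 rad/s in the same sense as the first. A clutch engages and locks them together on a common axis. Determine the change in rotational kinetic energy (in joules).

The coupling torques are internal; angular momentum about the shared axis is conserved.
Moments of inertia: I_A = (24.2)(0.284)² = 1.952 kg·m²; I_B = ½(20.4)(0.435)² = 1.930 kg·m².
Taking A's sense as positive: L = (1.952)(51.6) + (1.930)(28.5) = 155.7 kg·m²·rad/s.
Combined I = 1.952 + 1.930 = 3.882 kg·m².
ω_f = L / I = 155.7 / 3.882 = 40.11 rad/s.
KE_i = ½ΣIω² = 3382 J; KE_f = ½(3.882)(40.11)² = 3123 J.

ΔKE ≈ -259 J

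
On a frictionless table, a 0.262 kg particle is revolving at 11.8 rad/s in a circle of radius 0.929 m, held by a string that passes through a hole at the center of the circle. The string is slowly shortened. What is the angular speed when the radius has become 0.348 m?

ω₂ ≈ 84.1 rad/s

No torque about the axis ⇒ m r₁² ω₁ = m r₂² ω₂.
ω₂ = ω₁ (r₁/r₂)² = (11.8)(0.929/0.348)² = 84.09 rad/s.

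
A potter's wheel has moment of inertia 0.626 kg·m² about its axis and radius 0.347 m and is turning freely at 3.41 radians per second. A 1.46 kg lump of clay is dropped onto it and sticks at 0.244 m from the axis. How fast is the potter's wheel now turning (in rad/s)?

ω_f ≈ 2.99 rad/s

The added mass arrives with no angular momentum about the axis, and any external torque about the axis is negligible, so the system's angular momentum is conserved.
Added inertia Σmr² = (1.46)(0.244)² = 0.08692 kg·m²; I_f = 0.6260 + 0.08692 = 0.7129 kg·m².
ω_f = I_p ω_i / I_f = (0.6260)(3.41) / 0.7129 = 2.994 rad/s.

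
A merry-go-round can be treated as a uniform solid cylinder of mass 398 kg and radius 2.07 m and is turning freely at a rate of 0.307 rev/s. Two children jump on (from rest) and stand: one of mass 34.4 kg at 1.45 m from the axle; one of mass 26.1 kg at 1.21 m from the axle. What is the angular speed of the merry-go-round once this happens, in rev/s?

ω_f ≈ 0.272 rev/s

No external torque acts about the axle; L_before = L_after.
I_p = ½(398)(2.07)² = 852.7 kg·m².
Added inertia Σmr² = (34.4)(1.45)² + (26.1)(1.21)² = 110.5 kg·m²; I_f = 852.7 + 110.5 = 963.2 kg·m².
ω_f = I_p ω_i / I_f = (852.7)(0.307) / 963.2 = 0.2718 rev/s.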